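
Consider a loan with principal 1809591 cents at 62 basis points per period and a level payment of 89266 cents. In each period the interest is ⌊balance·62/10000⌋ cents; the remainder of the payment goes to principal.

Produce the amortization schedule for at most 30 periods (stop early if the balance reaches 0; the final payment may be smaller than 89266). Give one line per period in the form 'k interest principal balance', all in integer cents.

1 11219 78047 1731544
2 10735 78531 1653013
3 10248 79018 1573995
4 9758 79508 1494487
5 9265 80001 1414486
6 8769 80497 1333989
7 8270 80996 1252993
8 7768 81498 1171495
9 7263 82003 1089492
10 6754 82512 1006980
11 6243 83023 923957
12 5728 83538 840419
13 5210 84056 756363
14 4689 84577 671786
15 4165 85101 586685
16 3637 85629 501056
17 3106 86160 414896
18 2572 86694 328202
19 2034 87232 240970
20 1494 87772 153198
21 949 88317 64881
22 402 64881 0

1. interest=⌊1809591·62/10000⌋=11219; principal=89266-11219=78047; balance=1809591-78047=1731544
2. interest=⌊1731544·62/10000⌋=10735; principal=89266-10735=78531; balance=1731544-78531=1653013
3. interest=⌊1653013·62/10000⌋=10248; principal=89266-10248=79018; balance=1653013-79018=1573995
4. interest=⌊1573995·62/10000⌋=9758; principal=89266-9758=79508; balance=1573995-79508=1494487
5. interest=⌊1494487·62/10000⌋=9265; principal=89266-9265=80001; balance=1494487-80001=1414486
6. interest=⌊1414486·62/10000⌋=8769; principal=89266-8769=80497; balance=1414486-80497=1333989
7. interest=⌊1333989·62/10000⌋=8270; principal=89266-8270=80996; balance=1333989-80996=1252993
8. interest=⌊1252993·62/10000⌋=7768; principal=89266-7768=81498; balance=1252993-81498=1171495
9. interest=⌊1171495·62/10000⌋=7263; principal=89266-7263=82003; balance=1171495-82003=1089492
10. interest=⌊1089492·62/10000⌋=6754; principal=89266-6754=82512; balance=1089492-82512=1006980
11. interest=⌊1006980·62/10000⌋=6243; principal=89266-6243=83023; balance=1006980-83023=923957
12. interest=⌊923957·62/10000⌋=5728; principal=89266-5728=83538; balance=923957-83538=840419
13. interest=⌊840419·62/10000⌋=5210; principal=89266-5210=84056; balance=840419-84056=756363
14. interest=⌊756363·62/10000⌋=4689; principal=89266-4689=84577; balance=756363-84577=671786
15. interest=⌊671786·62/10000⌋=4165; principal=89266-4165=85101; balance=671786-85101=586685
16. interest=⌊586685·62/10000⌋=3637; principal=89266-3637=85629; balance=586685-85629=501056
17. interest=⌊501056·62/10000⌋=3106; principal=89266-3106=86160; balance=501056-86160=414896
18. interest=⌊414896·62/10000⌋=2572; principal=89266-2572=86694; balance=414896-86694=328202
19. interest=⌊328202·62/10000⌋=2034; principal=89266-2034=87232; balance=328202-87232=240970
20. interest=⌊240970·62/10000⌋=1494; principal=89266-1494=87772; balance=240970-87772=153198
21. interest=⌊153198·62/10000⌋=949; principal=89266-949=88317; balance=153198-88317=64881
22. interest=⌊64881·62/10000⌋=402; principal=min(89266-402,64881)=64881; balance=64881-64881=0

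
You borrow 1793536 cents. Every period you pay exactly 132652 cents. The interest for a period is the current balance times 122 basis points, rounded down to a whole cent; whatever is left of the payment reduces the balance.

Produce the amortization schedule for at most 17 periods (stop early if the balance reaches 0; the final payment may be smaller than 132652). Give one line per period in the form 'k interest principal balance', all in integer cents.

1. interest=⌊1793536·122/10000⌋=21881; principal=132652-21881=110771; balance=1793536-110771=1682765
2. interest=⌊1682765·122/10000⌋=20529; principal=132652-20529=112123; balance=1682765-112123=1570642
3. interest=⌊1570642·122/10000⌋=19161; principal=132652-19161=113491; balance=1570642-113491=1457151
4. interest=⌊1457151·122/10000⌋=17777; principal=132652-17777=114875; balance=1457151-114875=1342276
5. interest=⌊1342276·122/10000⌋=16375; principal=132652-16375=116277; balance=1342276-116277=1225999
6. interest=⌊1225999·122/10000⌋=14957; principal=132652-14957=117695; balance=1225999-117695=1108304
7. interest=⌊1108304·122/10000⌋=13521; principal=132652-13521=119131; balance=1108304-119131=989173
8. interest=⌊989173·122/10000⌋=12067; principal=132652-12067=120585; balance=989173-120585=868588
9. interest=⌊868588·122/10000⌋=10596; principal=132652-10596=122056; balance=868588-122056=746532
10. interest=⌊746532·122/10000⌋=9107; principal=132652-9107=123545; balance=746532-123545=622987
11. interest=⌊622987·122/10000⌋=7600; principal=132652-7600=125052; balance=622987-125052=497935
12. interest=⌊497935·122/10000⌋=6074; principal=132652-6074=126578; balance=497935-126578=371357
13. interest=⌊371357·122/10000⌋=4530; principal=132652-4530=128122; balance=371357-128122=243235
14. interest=⌊243235·122/10000⌋=2967; principal=132652-2967=129685; balance=243235-129685=113550
15. interest=⌊113550·122/10000⌋=1385; principal=min(132652-1385,113550)=113550; balance=113550-113550=0

1 21881 110771 1682765
2 20529 112123 1570642
3 19161 113491 1457151
4 17777 114875 1342276
5 16375 116277 1225999
6 14957 117695 1108304
7 13521 119131 989173
8 12067 120585 868588
9 10596 122056 746532
10 9107 123545 622987
11 7600 125052 497935
12 6074 126578 371357
13 4530 128122 243235
14 2967 129685 113550
15 1385 113550 0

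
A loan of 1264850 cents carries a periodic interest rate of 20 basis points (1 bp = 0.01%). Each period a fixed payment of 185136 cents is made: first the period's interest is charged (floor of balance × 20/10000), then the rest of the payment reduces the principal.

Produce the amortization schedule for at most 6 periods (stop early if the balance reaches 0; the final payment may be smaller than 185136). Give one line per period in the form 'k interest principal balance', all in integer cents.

1 2529 182607 1082243
2 2164 182972 899271
3 1798 183338 715933
4 1431 183705 532228
5 1064 184072 348156
6 696 184440 163716

1. interest=⌊1264850·20/10000⌋=2529; principal=185136-2529=182607; balance=1264850-182607=1082243
2. interest=⌊1082243·20/10000⌋=2164; principal=185136-2164=182972; balance=1082243-182972=899271
3. interest=⌊899271·20/10000⌋=1798; principal=185136-1798=183338; balance=899271-183338=715933
4. interest=⌊715933·20/10000⌋=1431; principal=185136-1431=183705; balance=715933-183705=532228
5. interest=⌊532228·20/10000⌋=1064; principal=185136-1064=184072; balance=532228-184072=348156
6. interest=⌊348156·20/10000⌋=696; principal=185136-696=184440; balance=348156-184440=163716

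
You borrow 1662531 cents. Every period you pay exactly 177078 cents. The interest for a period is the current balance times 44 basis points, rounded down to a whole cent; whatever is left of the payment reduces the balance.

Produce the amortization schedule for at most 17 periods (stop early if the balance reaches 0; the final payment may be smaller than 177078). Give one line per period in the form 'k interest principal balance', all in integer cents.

1. interest=⌊1662531·44/10000⌋=7315; principal=177078-7315=169763; balance=1662531-169763=1492768
2. interest=⌊1492768·44/10000⌋=6568; principal=177078-6568=170510; balance=1492768-170510=1322258
3. interest=⌊1322258·44/10000⌋=5817; principal=177078-5817=171261; balance=1322258-171261=1150997
4. interest=⌊1150997·44/10000⌋=5064; principal=177078-5064=172014; balance=1150997-172014=978983
5. interest=⌊978983·44/10000⌋=4307; principal=177078-4307=172771; balance=978983-172771=806212
6. interest=⌊806212·44/10000⌋=3547; principal=177078-3547=173531; balance=806212-173531=632681
7. interest=⌊632681·44/10000⌋=2783; principal=177078-2783=174295; balance=632681-174295=458386
8. interest=⌊458386·44/10000⌋=2016; principal=177078-2016=175062; balance=458386-175062=283324
9. interest=⌊283324·44/10000⌋=1246; principal=177078-1246=175832; balance=283324-175832=107492
10. interest=⌊107492·44/10000⌋=472; principal=min(177078-472,107492)=107492; balance=107492-107492=0

1 7315 169763 1492768
2 6568 170510 1322258
3 5817 171261 1150997
4 5064 172014 978983
5 4307 172771 806212
6 3547 173531 632681
7 2783 174295 458386
8 2016 175062 283324
9 1246 175832 107492
10 472 107492 0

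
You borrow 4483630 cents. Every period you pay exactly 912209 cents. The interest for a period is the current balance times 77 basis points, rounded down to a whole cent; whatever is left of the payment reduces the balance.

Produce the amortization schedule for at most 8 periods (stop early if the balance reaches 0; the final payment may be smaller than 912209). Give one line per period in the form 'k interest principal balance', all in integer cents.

1 34523 877686 3605944
2 27765 884444 2721500
3 20955 891254 1830246
4 14092 898117 932129
5 7177 905032 27097
6 208 27097 0

1. interest=⌊4483630·77/10000⌋=34523; principal=912209-34523=877686; balance=4483630-877686=3605944
2. interest=⌊3605944·77/10000⌋=27765; principal=912209-27765=884444; balance=3605944-884444=2721500
3. interest=⌊2721500·77/10000⌋=20955; principal=912209-20955=891254; balance=2721500-891254=1830246
4. interest=⌊1830246·77/10000⌋=14092; principal=912209-14092=898117; balance=1830246-898117=932129
5. interest=⌊932129·77/10000⌋=7177; principal=912209-7177=905032; balance=932129-905032=27097
6. interest=⌊27097·77/10000⌋=208; principal=min(912209-208,27097)=27097; balance=27097-27097=0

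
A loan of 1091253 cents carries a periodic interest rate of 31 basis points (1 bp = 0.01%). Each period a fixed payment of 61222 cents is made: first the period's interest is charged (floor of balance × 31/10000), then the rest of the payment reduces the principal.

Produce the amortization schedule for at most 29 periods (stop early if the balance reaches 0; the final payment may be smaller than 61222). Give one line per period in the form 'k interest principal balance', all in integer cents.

1 3382 57840 1033413
2 3203 58019 975394
3 3023 58199 917195
4 2843 58379 858816
5 2662 58560 800256
6 2480 58742 741514
7 2298 58924 682590
8 2116 59106 623484
9 1932 59290 564194
10 1749 59473 504721
11 1564 59658 445063
12 1379 59843 385220
13 1194 60028 325192
14 1008 60214 264978
15 821 60401 204577
16 634 60588 143989
17 446 60776 83213
18 257 60965 22248
19 68 22248 0

1. interest=⌊1091253·31/10000⌋=3382; principal=61222-3382=57840; balance=1091253-57840=1033413
2. interest=⌊1033413·31/10000⌋=3203; principal=61222-3203=58019; balance=1033413-58019=975394
3. interest=⌊975394·31/10000⌋=3023; principal=61222-3023=58199; balance=975394-58199=917195
4. interest=⌊917195·31/10000⌋=2843; principal=61222-2843=58379; balance=917195-58379=858816
5. interest=⌊858816·31/10000⌋=2662; principal=61222-2662=58560; balance=858816-58560=800256
6. interest=⌊800256·31/10000⌋=2480; principal=61222-2480=58742; balance=800256-58742=741514
7. interest=⌊741514·31/10000⌋=2298; principal=61222-2298=58924; balance=741514-58924=682590
8. interest=⌊682590·31/10000⌋=2116; principal=61222-2116=59106; balance=682590-59106=623484
9. interest=⌊623484·31/10000⌋=1932; principal=61222-1932=59290; balance=623484-59290=564194
10. interest=⌊564194·31/10000⌋=1749; principal=61222-1749=59473; balance=564194-59473=504721
11. interest=⌊504721·31/10000⌋=1564; principal=61222-1564=59658; balance=504721-59658=445063
12. interest=⌊445063·31/10000⌋=1379; principal=61222-1379=59843; balance=445063-59843=385220
13. interest=⌊385220·31/10000⌋=1194; principal=61222-1194=60028; balance=385220-60028=325192
14. interest=⌊325192·31/10000⌋=1008; principal=61222-1008=60214; balance=325192-60214=264978
15. interest=⌊264978·31/10000⌋=821; principal=61222-821=60401; balance=264978-60401=204577
16. interest=⌊204577·31/10000⌋=634; principal=61222-634=60588; balance=204577-60588=143989
17. interest=⌊143989·31/10000⌋=446; principal=61222-446=60776; balance=143989-60776=83213
18. interest=⌊83213·31/10000⌋=257; principal=61222-257=60965; balance=83213-60965=22248
19. interest=⌊22248·31/10000⌋=68; principal=min(61222-68,22248)=22248; balance=22248-22248=0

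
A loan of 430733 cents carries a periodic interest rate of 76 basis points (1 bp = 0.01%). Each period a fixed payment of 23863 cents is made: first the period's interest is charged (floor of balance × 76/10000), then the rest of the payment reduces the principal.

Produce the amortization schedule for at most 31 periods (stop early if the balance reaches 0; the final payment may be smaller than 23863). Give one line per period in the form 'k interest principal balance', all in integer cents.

1. interest=⌊430733·76/10000⌋=3273; principal=23863-3273=20590; balance=430733-20590=410143
2. interest=⌊410143·76/10000⌋=3117; principal=23863-3117=20746; balance=410143-20746=389397
3. interest=⌊389397·76/10000⌋=2959; principal=23863-2959=20904; balance=389397-20904=368493
4. interest=⌊368493·76/10000⌋=2800; principal=23863-2800=21063; balance=368493-21063=347430
5. interest=⌊347430·76/10000⌋=2640; principal=23863-2640=21223; balance=347430-21223=326207
6. interest=⌊326207·76/10000⌋=2479; principal=23863-2479=21384; balance=326207-21384=304823
7. interest=⌊304823·76/10000⌋=2316; principal=23863-2316=21547; balance=304823-21547=283276
8. interest=⌊283276·76/10000⌋=2152; principal=23863-2152=21711; balance=283276-21711=261565
9. interest=⌊261565·76/10000⌋=1987; principal=23863-1987=21876; balance=261565-21876=239689
10. interest=⌊239689·76/10000⌋=1821; principal=23863-1821=22042; balance=239689-22042=217647
11. interest=⌊217647·76/10000⌋=1654; principal=23863-1654=22209; balance=217647-22209=195438
12. interest=⌊195438·76/10000⌋=1485; principal=23863-1485=22378; balance=195438-22378=173060
13. interest=⌊173060·76/10000⌋=1315; principal=23863-1315=22548; balance=173060-22548=150512
14. interest=⌊150512·76/10000⌋=1143; principal=23863-1143=22720; balance=150512-22720=127792
15. interest=⌊127792·76/10000⌋=971; principal=23863-971=22892; balance=127792-22892=104900
16. interest=⌊104900·76/10000⌋=797; principal=23863-797=23066; balance=104900-23066=81834
17. interest=⌊81834·76/10000⌋=621; principal=23863-621=23242; balance=81834-23242=58592
18. interest=⌊58592·76/10000⌋=445; principal=23863-445=23418; balance=58592-23418=35174
19. interest=⌊35174·76/10000⌋=267; principal=23863-267=23596; balance=35174-23596=11578
20. interest=⌊11578·76/10000⌋=87; principal=min(23863-87,11578)=11578; balance=11578-11578=0

1 3273 20590 410143
2 3117 20746 389397
3 2959 20904 368493
4 2800 21063 347430
5 2640 21223 326207
6 2479 21384 304823
7 2316 21547 283276
8 2152 21711 261565
9 1987 21876 239689
10 1821 22042 217647
11 1654 22209 195438
12 1485 22378 173060
13 1315 22548 150512
14 1143 22720 127792
15 971 22892 104900
16 797 23066 81834
17 621 23242 58592
18 445 23418 35174
19 267 23596 11578
20 87 11578 0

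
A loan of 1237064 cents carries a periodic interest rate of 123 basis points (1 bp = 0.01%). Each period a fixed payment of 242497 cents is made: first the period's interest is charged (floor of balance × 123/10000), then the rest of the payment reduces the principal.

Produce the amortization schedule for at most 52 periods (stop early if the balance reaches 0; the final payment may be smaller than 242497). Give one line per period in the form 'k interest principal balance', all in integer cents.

1 15215 227282 1009782
2 12420 230077 779705
3 9590 232907 546798
4 6725 235772 311026
5 3825 238672 72354
6 889 72354 0

1. interest=⌊1237064·123/10000⌋=15215; principal=242497-15215=227282; balance=1237064-227282=1009782
2. interest=⌊1009782·123/10000⌋=12420; principal=242497-12420=230077; balance=1009782-230077=779705
3. interest=⌊779705·123/10000⌋=9590; principal=242497-9590=232907; balance=779705-232907=546798
4. interest=⌊546798·123/10000⌋=6725; principal=242497-6725=235772; balance=546798-235772=311026
5. interest=⌊311026·123/10000⌋=3825; principal=242497-3825=238672; balance=311026-238672=72354
6. interest=⌊72354·123/10000⌋=889; principal=min(242497-889,72354)=72354; balance=72354-72354=0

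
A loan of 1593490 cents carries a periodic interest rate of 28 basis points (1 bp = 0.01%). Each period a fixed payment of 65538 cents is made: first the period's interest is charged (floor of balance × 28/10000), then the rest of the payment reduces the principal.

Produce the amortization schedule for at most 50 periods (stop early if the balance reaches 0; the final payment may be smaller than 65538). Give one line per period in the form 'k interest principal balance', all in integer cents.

1 4461 61077 1532413
2 4290 61248 1471165
3 4119 61419 1409746
4 3947 61591 1348155
5 3774 61764 1286391
6 3601 61937 1224454
7 3428 62110 1162344
8 3254 62284 1100060
9 3080 62458 1037602
10 2905 62633 974969
11 2729 62809 912160
12 2554 62984 849176
13 2377 63161 786015
14 2200 63338 722677
15 2023 63515 659162
16 1845 63693 595469
17 1667 63871 531598
18 1488 64050 467548
19 1309 64229 403319
20 1129 64409 338910
21 948 64590 274320
22 768 64770 209550
23 586 64952 144598
24 404 65134 79464
25 222 65316 14148
26 39 14148 0

1. interest=⌊1593490·28/10000⌋=4461; principal=65538-4461=61077; balance=1593490-61077=1532413
2. interest=⌊1532413·28/10000⌋=4290; principal=65538-4290=61248; balance=1532413-61248=1471165
3. interest=⌊1471165·28/10000⌋=4119; principal=65538-4119=61419; balance=1471165-61419=1409746
4. interest=⌊1409746·28/10000⌋=3947; principal=65538-3947=61591; balance=1409746-61591=1348155
5. interest=⌊1348155·28/10000⌋=3774; principal=65538-3774=61764; balance=1348155-61764=1286391
6. interest=⌊1286391·28/10000⌋=3601; principal=65538-3601=61937; balance=1286391-61937=1224454
7. interest=⌊1224454·28/10000⌋=3428; principal=65538-3428=62110; balance=1224454-62110=1162344
8. interest=⌊1162344·28/10000⌋=3254; principal=65538-3254=62284; balance=1162344-62284=1100060
9. interest=⌊1100060·28/10000⌋=3080; principal=65538-3080=62458; balance=1100060-62458=1037602
10. interest=⌊1037602·28/10000⌋=2905; principal=65538-2905=62633; balance=1037602-62633=974969
11. interest=⌊974969·28/10000⌋=2729; principal=65538-2729=62809; balance=974969-62809=912160
12. interest=⌊912160·28/10000⌋=2554; principal=65538-2554=62984; balance=912160-62984=849176
13. interest=⌊849176·28/10000⌋=2377; principal=65538-2377=63161; balance=849176-63161=786015
14. interest=⌊786015·28/10000⌋=2200; principal=65538-2200=63338; balance=786015-63338=722677
15. interest=⌊722677·28/10000⌋=2023; principal=65538-2023=63515; balance=722677-63515=659162
16. interest=⌊659162·28/10000⌋=1845; principal=65538-1845=63693; balance=659162-63693=595469
17. interest=⌊595469·28/10000⌋=1667; principal=65538-1667=63871; balance=595469-63871=531598
18. interest=⌊531598·28/10000⌋=1488; principal=65538-1488=64050; balance=531598-64050=467548
19. interest=⌊467548·28/10000⌋=1309; principal=65538-1309=64229; balance=467548-64229=403319
20. interest=⌊403319·28/10000⌋=1129; principal=65538-1129=64409; balance=403319-64409=338910
21. interest=⌊338910·28/10000⌋=948; principal=65538-948=64590; balance=338910-64590=274320
22. interest=⌊274320·28/10000⌋=768; principal=65538-768=64770; balance=274320-64770=209550
23. interest=⌊209550·28/10000⌋=586; principal=65538-586=64952; balance=209550-64952=144598
24. interest=⌊144598·28/10000⌋=404; principal=65538-404=65134; balance=144598-65134=79464
25. interest=⌊79464·28/10000⌋=222; principal=65538-222=65316; balance=79464-65316=14148
26. interest=⌊14148·28/10000⌋=39; principal=min(65538-39,14148)=14148; balance=14148-14148=0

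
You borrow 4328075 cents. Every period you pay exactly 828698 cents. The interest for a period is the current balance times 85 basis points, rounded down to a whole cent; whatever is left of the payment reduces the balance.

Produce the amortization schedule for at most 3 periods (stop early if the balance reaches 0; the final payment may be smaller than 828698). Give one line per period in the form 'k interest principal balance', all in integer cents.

1. interest=⌊4328075·85/10000⌋=36788; principal=828698-36788=791910; balance=4328075-791910=3536165
2. interest=⌊3536165·85/10000⌋=30057; principal=828698-30057=798641; balance=3536165-798641=2737524
3. interest=⌊2737524·85/10000⌋=23268; principal=828698-23268=805430; balance=2737524-805430=1932094

1 36788 791910 3536165
2 30057 798641 2737524
3 23268 805430 1932094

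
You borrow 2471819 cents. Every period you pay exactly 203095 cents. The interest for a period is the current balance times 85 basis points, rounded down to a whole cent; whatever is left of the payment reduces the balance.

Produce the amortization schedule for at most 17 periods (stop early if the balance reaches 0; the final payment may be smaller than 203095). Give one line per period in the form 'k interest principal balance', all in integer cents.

1. interest=⌊2471819·85/10000⌋=21010; principal=203095-21010=182085; balance=2471819-182085=2289734
2. interest=⌊2289734·85/10000⌋=19462; principal=203095-19462=183633; balance=2289734-183633=2106101
3. interest=⌊2106101·85/10000⌋=17901; principal=203095-17901=185194; balance=2106101-185194=1920907
4. interest=⌊1920907·85/10000⌋=16327; principal=203095-16327=186768; balance=1920907-186768=1734139
5. interest=⌊1734139·85/10000⌋=14740; principal=203095-14740=188355; balance=1734139-188355=1545784
6. interest=⌊1545784·85/10000⌋=13139; principal=203095-13139=189956; balance=1545784-189956=1355828
7. interest=⌊1355828·85/10000⌋=11524; principal=203095-11524=191571; balance=1355828-191571=1164257
8. interest=⌊1164257·85/10000⌋=9896; principal=203095-9896=193199; balance=1164257-193199=971058
9. interest=⌊971058·85/10000⌋=8253; principal=203095-8253=194842; balance=971058-194842=776216
10. interest=⌊776216·85/10000⌋=6597; principal=203095-6597=196498; balance=776216-196498=579718
11. interest=⌊579718·85/10000⌋=4927; principal=203095-4927=198168; balance=579718-198168=381550
12. interest=⌊381550·85/10000⌋=3243; principal=203095-3243=199852; balance=381550-199852=181698
13. interest=⌊181698·85/10000⌋=1544; principal=min(203095-1544,181698)=181698; balance=181698-181698=0

1 21010 182085 2289734
2 19462 183633 2106101
3 17901 185194 1920907
4 16327 186768 1734139
5 14740 188355 1545784
6 13139 189956 1355828
7 11524 191571 1164257
8 9896 193199 971058
9 8253 194842 776216
10 6597 196498 579718
11 4927 198168 381550
12 3243 199852 181698
13 1544 181698 0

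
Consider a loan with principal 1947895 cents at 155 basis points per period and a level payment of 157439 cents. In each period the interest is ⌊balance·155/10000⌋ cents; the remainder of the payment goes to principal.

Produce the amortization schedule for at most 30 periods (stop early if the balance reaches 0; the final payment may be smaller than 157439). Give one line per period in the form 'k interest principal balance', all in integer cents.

1. interest=⌊1947895·155/10000⌋=30192; principal=157439-30192=127247; balance=1947895-127247=1820648
2. interest=⌊1820648·155/10000⌋=28220; principal=157439-28220=129219; balance=1820648-129219=1691429
3. interest=⌊1691429·155/10000⌋=26217; principal=157439-26217=131222; balance=1691429-131222=1560207
4. interest=⌊1560207·155/10000⌋=24183; principal=157439-24183=133256; balance=1560207-133256=1426951
5. interest=⌊1426951·155/10000⌋=22117; principal=157439-22117=135322; balance=1426951-135322=1291629
6. interest=⌊1291629·155/10000⌋=20020; principal=157439-20020=137419; balance=1291629-137419=1154210
7. interest=⌊1154210·155/10000⌋=17890; principal=157439-17890=139549; balance=1154210-139549=1014661
8. interest=⌊1014661·155/10000⌋=15727; principal=157439-15727=141712; balance=1014661-141712=872949
9. interest=⌊872949·155/10000⌋=13530; principal=157439-13530=143909; balance=872949-143909=729040
10. interest=⌊729040·155/10000⌋=11300; principal=157439-11300=146139; balance=729040-146139=582901
11. interest=⌊582901·155/10000⌋=9034; principal=157439-9034=148405; balance=582901-148405=434496
12. interest=⌊434496·155/10000⌋=6734; principal=157439-6734=150705; balance=434496-150705=283791
13. interest=⌊283791·155/10000⌋=4398; principal=157439-4398=153041; balance=283791-153041=130750
14. interest=⌊130750·155/10000⌋=2026; principal=min(157439-2026,130750)=130750; balance=130750-130750=0

1 30192 127247 1820648
2 28220 129219 1691429
3 26217 131222 1560207
4 24183 133256 1426951
5 22117 135322 1291629
6 20020 137419 1154210
7 17890 139549 1014661
8 15727 141712 872949
9 13530 143909 729040
10 11300 146139 582901
11 9034 148405 434496
12 6734 150705 283791
13 4398 153041 130750
14 2026 130750 0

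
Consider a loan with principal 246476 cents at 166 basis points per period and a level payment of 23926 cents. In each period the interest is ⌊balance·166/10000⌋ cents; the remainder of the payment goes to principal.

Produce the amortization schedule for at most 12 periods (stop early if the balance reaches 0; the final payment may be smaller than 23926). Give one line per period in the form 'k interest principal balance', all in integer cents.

1. interest=⌊246476·166/10000⌋=4091; principal=23926-4091=19835; balance=246476-19835=226641
2. interest=⌊226641·166/10000⌋=3762; principal=23926-3762=20164; balance=226641-20164=206477
3. interest=⌊206477·166/10000⌋=3427; principal=23926-3427=20499; balance=206477-20499=185978
4. interest=⌊185978·166/10000⌋=3087; principal=23926-3087=20839; balance=185978-20839=165139
5. interest=⌊165139·166/10000⌋=2741; principal=23926-2741=21185; balance=165139-21185=143954
6. interest=⌊143954·166/10000⌋=2389; principal=23926-2389=21537; balance=143954-21537=122417
7. interest=⌊122417·166/10000⌋=2032; principal=23926-2032=21894; balance=122417-21894=100523
8. interest=⌊100523·166/10000⌋=1668; principal=23926-1668=22258; balance=100523-22258=78265
9. interest=⌊78265·166/10000⌋=1299; principal=23926-1299=22627; balance=78265-22627=55638
10. interest=⌊55638·166/10000⌋=923; principal=23926-923=23003; balance=55638-23003=32635
11. interest=⌊32635·166/10000⌋=541; principal=23926-541=23385; balance=32635-23385=9250
12. interest=⌊9250·166/10000⌋=153; principal=min(23926-153,9250)=9250; balance=9250-9250=0

1 4091 19835 226641
2 3762 20164 206477
3 3427 20499 185978
4 3087 20839 165139
5 2741 21185 143954
6 2389 21537 122417
7 2032 21894 100523
8 1668 22258 78265
9 1299 22627 55638
10 923 23003 32635
11 541 23385 9250
12 153 9250 0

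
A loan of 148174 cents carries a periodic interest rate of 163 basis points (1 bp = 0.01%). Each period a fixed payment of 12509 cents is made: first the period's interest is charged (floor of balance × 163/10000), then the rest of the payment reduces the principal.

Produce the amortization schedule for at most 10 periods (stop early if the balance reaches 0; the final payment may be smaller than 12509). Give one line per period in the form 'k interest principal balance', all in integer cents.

1 2415 10094 138080
2 2250 10259 127821
3 2083 10426 117395
4 1913 10596 106799
5 1740 10769 96030
6 1565 10944 85086
7 1386 11123 73963
8 1205 11304 62659
9 1021 11488 51171
10 834 11675 39496

1. interest=⌊148174·163/10000⌋=2415; principal=12509-2415=10094; balance=148174-10094=138080
2. interest=⌊138080·163/10000⌋=2250; principal=12509-2250=10259; balance=138080-10259=127821
3. interest=⌊127821·163/10000⌋=2083; principal=12509-2083=10426; balance=127821-10426=117395
4. interest=⌊117395·163/10000⌋=1913; principal=12509-1913=10596; balance=117395-10596=106799
5. interest=⌊106799·163/10000⌋=1740; principal=12509-1740=10769; balance=106799-10769=96030
6. interest=⌊96030·163/10000⌋=1565; principal=12509-1565=10944; balance=96030-10944=85086
7. interest=⌊85086·163/10000⌋=1386; principal=12509-1386=11123; balance=85086-11123=73963
8. interest=⌊73963·163/10000⌋=1205; principal=12509-1205=11304; balance=73963-11304=62659
9. interest=⌊62659·163/10000⌋=1021; principal=12509-1021=11488; balance=62659-11488=51171
10. interest=⌊51171·163/10000⌋=834; principal=12509-834=11675; balance=51171-11675=39496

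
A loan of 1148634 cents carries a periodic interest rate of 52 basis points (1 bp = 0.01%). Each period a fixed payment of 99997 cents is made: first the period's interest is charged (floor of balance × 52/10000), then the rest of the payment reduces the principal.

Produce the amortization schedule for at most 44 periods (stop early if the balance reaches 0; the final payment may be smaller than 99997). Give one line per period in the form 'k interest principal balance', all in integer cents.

1. interest=⌊1148634·52/10000⌋=5972; principal=99997-5972=94025; balance=1148634-94025=1054609
2. interest=⌊1054609·52/10000⌋=5483; principal=99997-5483=94514; balance=1054609-94514=960095
3. interest=⌊960095·52/10000⌋=4992; principal=99997-4992=95005; balance=960095-95005=865090
4. interest=⌊865090·52/10000⌋=4498; principal=99997-4498=95499; balance=865090-95499=769591
5. interest=⌊769591·52/10000⌋=4001; principal=99997-4001=95996; balance=769591-95996=673595
6. interest=⌊673595·52/10000⌋=3502; principal=99997-3502=96495; balance=673595-96495=577100
7. interest=⌊577100·52/10000⌋=3000; principal=99997-3000=96997; balance=577100-96997=480103
8. interest=⌊480103·52/10000⌋=2496; principal=99997-2496=97501; balance=480103-97501=382602
9. interest=⌊382602·52/10000⌋=1989; principal=99997-1989=98008; balance=382602-98008=284594
10. interest=⌊284594·52/10000⌋=1479; principal=99997-1479=98518; balance=284594-98518=186076
11. interest=⌊186076·52/10000⌋=967; principal=99997-967=99030; balance=186076-99030=87046
12. interest=⌊87046·52/10000⌋=452; principal=min(99997-452,87046)=87046; balance=87046-87046=0

1 5972 94025 1054609
2 5483 94514 960095
3 4992 95005 865090
4 4498 95499 769591
5 4001 95996 673595
6 3502 96495 577100
7 3000 96997 480103
8 2496 97501 382602
9 1989 98008 284594
10 1479 98518 186076
11 967 99030 87046
12 452 87046 0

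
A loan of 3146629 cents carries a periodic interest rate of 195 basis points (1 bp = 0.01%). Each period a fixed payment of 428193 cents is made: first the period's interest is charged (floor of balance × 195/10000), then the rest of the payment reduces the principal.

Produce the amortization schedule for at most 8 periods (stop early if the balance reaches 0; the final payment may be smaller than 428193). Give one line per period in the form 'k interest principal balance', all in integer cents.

1. interest=⌊3146629·195/10000⌋=61359; principal=428193-61359=366834; balance=3146629-366834=2779795
2. interest=⌊2779795·195/10000⌋=54206; principal=428193-54206=373987; balance=2779795-373987=2405808
3. interest=⌊2405808·195/10000⌋=46913; principal=428193-46913=381280; balance=2405808-381280=2024528
4. interest=⌊2024528·195/10000⌋=39478; principal=428193-39478=388715; balance=2024528-388715=1635813
5. interest=⌊1635813·195/10000⌋=31898; principal=428193-31898=396295; balance=1635813-396295=1239518
6. interest=⌊1239518·195/10000⌋=24170; principal=428193-24170=404023; balance=1239518-404023=835495
7. interest=⌊835495·195/10000⌋=16292; principal=428193-16292=411901; balance=835495-411901=423594
8. interest=⌊423594·195/10000⌋=8260; principal=428193-8260=419933; balance=423594-419933=3661

1 61359 366834 2779795
2 54206 373987 2405808
3 46913 381280 2024528
4 39478 388715 1635813
5 31898 396295 1239518
6 24170 404023 835495
7 16292 411901 423594
8 8260 419933 3661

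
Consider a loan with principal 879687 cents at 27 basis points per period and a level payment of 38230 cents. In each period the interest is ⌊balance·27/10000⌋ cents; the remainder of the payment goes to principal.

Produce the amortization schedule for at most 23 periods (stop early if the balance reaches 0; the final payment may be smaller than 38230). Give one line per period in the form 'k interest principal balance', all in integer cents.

1. interest=⌊879687·27/10000⌋=2375; principal=38230-2375=35855; balance=879687-35855=843832
2. interest=⌊843832·27/10000⌋=2278; principal=38230-2278=35952; balance=843832-35952=807880
3. interest=⌊807880·27/10000⌋=2181; principal=38230-2181=36049; balance=807880-36049=771831
4. interest=⌊771831·27/10000⌋=2083; principal=38230-2083=36147; balance=771831-36147=735684
5. interest=⌊735684·27/10000⌋=1986; principal=38230-1986=36244; balance=735684-36244=699440
6. interest=⌊699440·27/10000⌋=1888; principal=38230-1888=36342; balance=699440-36342=663098
7. interest=⌊663098·27/10000⌋=1790; principal=38230-1790=36440; balance=663098-36440=626658
8. interest=⌊626658·27/10000⌋=1691; principal=38230-1691=36539; balance=626658-36539=590119
9. interest=⌊590119·27/10000⌋=1593; principal=38230-1593=36637; balance=590119-36637=553482
10. interest=⌊553482·27/10000⌋=1494; principal=38230-1494=36736; balance=553482-36736=516746
11. interest=⌊516746·27/10000⌋=1395; principal=38230-1395=36835; balance=516746-36835=479911
12. interest=⌊479911·27/10000⌋=1295; principal=38230-1295=36935; balance=479911-36935=442976
13. interest=⌊442976·27/10000⌋=1196; principal=38230-1196=37034; balance=442976-37034=405942
14. interest=⌊405942·27/10000⌋=1096; principal=38230-1096=37134; balance=405942-37134=368808
15. interest=⌊368808·27/10000⌋=995; principal=38230-995=37235; balance=368808-37235=331573
16. interest=⌊331573·27/10000⌋=895; principal=38230-895=37335; balance=331573-37335=294238
17. interest=⌊294238·27/10000⌋=794; principal=38230-794=37436; balance=294238-37436=256802
18. interest=⌊256802·27/10000⌋=693; principal=38230-693=37537; balance=256802-37537=219265
19. interest=⌊219265·27/10000⌋=592; principal=38230-592=37638; balance=219265-37638=181627
20. interest=⌊181627·27/10000⌋=490; principal=38230-490=37740; balance=181627-37740=143887
21. interest=⌊143887·27/10000⌋=388; principal=38230-388=37842; balance=143887-37842=106045
22. interest=⌊106045·27/10000⌋=286; principal=38230-286=37944; balance=106045-37944=68101
23. interest=⌊68101·27/10000⌋=183; principal=38230-183=38047; balance=68101-38047=30054

1 2375 35855 843832
2 2278 35952 807880
3 2181 36049 771831
4 2083 36147 735684
5 1986 36244 699440
6 1888 36342 663098
7 1790 36440 626658
8 1691 36539 590119
9 1593 36637 553482
10 1494 36736 516746
11 1395 36835 479911
12 1295 36935 442976
13 1196 37034 405942
14 1096 37134 368808
15 995 37235 331573
16 895 37335 294238
17 794 37436 256802
18 693 37537 219265
19 592 37638 181627
20 490 37740 143887
21 388 37842 106045
22 286 37944 68101
23 183 38047 30054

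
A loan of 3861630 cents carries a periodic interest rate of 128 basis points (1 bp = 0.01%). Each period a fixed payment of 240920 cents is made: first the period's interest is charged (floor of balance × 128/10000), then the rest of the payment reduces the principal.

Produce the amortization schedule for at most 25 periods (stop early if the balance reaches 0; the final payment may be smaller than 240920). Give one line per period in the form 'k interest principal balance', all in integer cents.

1. interest=⌊3861630·128/10000⌋=49428; principal=240920-49428=191492; balance=3861630-191492=3670138
2. interest=⌊3670138·128/10000⌋=46977; principal=240920-46977=193943; balance=3670138-193943=3476195
3. interest=⌊3476195·128/10000⌋=44495; principal=240920-44495=196425; balance=3476195-196425=3279770
4. interest=⌊3279770·128/10000⌋=41981; principal=240920-41981=198939; balance=3279770-198939=3080831
5. interest=⌊3080831·128/10000⌋=39434; principal=240920-39434=201486; balance=3080831-201486=2879345
6. interest=⌊2879345·128/10000⌋=36855; principal=240920-36855=204065; balance=2879345-204065=2675280
7. interest=⌊2675280·128/10000⌋=34243; principal=240920-34243=206677; balance=2675280-206677=2468603
8. interest=⌊2468603·128/10000⌋=31598; principal=240920-31598=209322; balance=2468603-209322=2259281
9. interest=⌊2259281·128/10000⌋=28918; principal=240920-28918=212002; balance=2259281-212002=2047279
10. interest=⌊2047279·128/10000⌋=26205; principal=240920-26205=214715; balance=2047279-214715=1832564
11. interest=⌊1832564·128/10000⌋=23456; principal=240920-23456=217464; balance=1832564-217464=1615100
12. interest=⌊1615100·128/10000⌋=20673; principal=240920-20673=220247; balance=1615100-220247=1394853
13. interest=⌊1394853·128/10000⌋=17854; principal=240920-17854=223066; balance=1394853-223066=1171787
14. interest=⌊1171787·128/10000⌋=14998; principal=240920-14998=225922; balance=1171787-225922=945865
15. interest=⌊945865·128/10000⌋=12107; principal=240920-12107=228813; balance=945865-228813=717052
16. interest=⌊717052·128/10000⌋=9178; principal=240920-9178=231742; balance=717052-231742=485310
17. interest=⌊485310·128/10000⌋=6211; principal=240920-6211=234709; balance=485310-234709=250601
18. interest=⌊250601·128/10000⌋=3207; principal=240920-3207=237713; balance=250601-237713=12888
19. interest=⌊12888·128/10000⌋=164; principal=min(240920-164,12888)=12888; balance=12888-12888=0

1 49428 191492 3670138
2 46977 193943 3476195
3 44495 196425 3279770
4 41981 198939 3080831
5 39434 201486 2879345
6 36855 204065 2675280
7 34243 206677 2468603
8 31598 209322 2259281
9 28918 212002 2047279
10 26205 214715 1832564
11 23456 217464 1615100
12 20673 220247 1394853
13 17854 223066 1171787
14 14998 225922 945865
15 12107 228813 717052
16 9178 231742 485310
17 6211 234709 250601
18 3207 237713 12888
19 164 12888 0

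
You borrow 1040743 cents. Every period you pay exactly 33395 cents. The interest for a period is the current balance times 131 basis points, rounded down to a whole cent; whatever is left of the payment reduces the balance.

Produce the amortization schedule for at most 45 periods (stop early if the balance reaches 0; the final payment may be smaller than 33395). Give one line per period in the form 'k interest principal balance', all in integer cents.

1. interest=⌊1040743·131/10000⌋=13633; principal=33395-13633=19762; balance=1040743-19762=1020981
2. interest=⌊1020981·131/10000⌋=13374; principal=33395-13374=20021; balance=1020981-20021=1000960
3. interest=⌊1000960·131/10000⌋=13112; principal=33395-13112=20283; balance=1000960-20283=980677
4. interest=⌊980677·131/10000⌋=12846; principal=33395-12846=20549; balance=980677-20549=960128
5. interest=⌊960128·131/10000⌋=12577; principal=33395-12577=20818; balance=960128-20818=939310
6. interest=⌊939310·131/10000⌋=12304; principal=33395-12304=21091; balance=939310-21091=918219
7. interest=⌊918219·131/10000⌋=12028; principal=33395-12028=21367; balance=918219-21367=896852
8. interest=⌊896852·131/10000⌋=11748; principal=33395-11748=21647; balance=896852-21647=875205
9. interest=⌊875205·131/10000⌋=11465; principal=33395-11465=21930; balance=875205-21930=853275
10. interest=⌊853275·131/10000⌋=11177; principal=33395-11177=22218; balance=853275-22218=831057
11. interest=⌊831057·131/10000⌋=10886; principal=33395-10886=22509; balance=831057-22509=808548
12. interest=⌊808548·131/10000⌋=10591; principal=33395-10591=22804; balance=808548-22804=785744
13. interest=⌊785744·131/10000⌋=10293; principal=33395-10293=23102; balance=785744-23102=762642
14. interest=⌊762642·131/10000⌋=9990; principal=33395-9990=23405; balance=762642-23405=739237
15. interest=⌊739237·131/10000⌋=9684; principal=33395-9684=23711; balance=739237-23711=715526
16. interest=⌊715526·131/10000⌋=9373; principal=33395-9373=24022; balance=715526-24022=691504
17. interest=⌊691504·131/10000⌋=9058; principal=33395-9058=24337; balance=691504-24337=667167
18. interest=⌊667167·131/10000⌋=8739; principal=33395-8739=24656; balance=667167-24656=642511
19. interest=⌊642511·131/10000⌋=8416; principal=33395-8416=24979; balance=642511-24979=617532
20. interest=⌊617532·131/10000⌋=8089; principal=33395-8089=25306; balance=617532-25306=592226
21. interest=⌊592226·131/10000⌋=7758; principal=33395-7758=25637; balance=592226-25637=566589
22. interest=⌊566589·131/10000⌋=7422; principal=33395-7422=25973; balance=566589-25973=540616
23. interest=⌊540616·131/10000⌋=7082; principal=33395-7082=26313; balance=540616-26313=514303
24. interest=⌊514303·131/10000⌋=6737; principal=33395-6737=26658; balance=514303-26658=487645
25. interest=⌊487645·131/10000⌋=6388; principal=33395-6388=27007; balance=487645-27007=460638
26. interest=⌊460638·131/10000⌋=6034; principal=33395-6034=27361; balance=460638-27361=433277
27. interest=⌊433277·131/10000⌋=5675; principal=33395-5675=27720; balance=433277-27720=405557
28. interest=⌊405557·131/10000⌋=5312; principal=33395-5312=28083; balance=405557-28083=377474
29. interest=⌊377474·131/10000⌋=4944; principal=33395-4944=28451; balance=377474-28451=349023
30. interest=⌊349023·131/10000⌋=4572; principal=33395-4572=28823; balance=349023-28823=320200
31. interest=⌊320200·131/10000⌋=4194; principal=33395-4194=29201; balance=320200-29201=290999
32. interest=⌊290999·131/10000⌋=3812; principal=33395-3812=29583; balance=290999-29583=261416
33. interest=⌊261416·131/10000⌋=3424; principal=33395-3424=29971; balance=261416-29971=231445
34. interest=⌊231445·131/10000⌋=3031; principal=33395-3031=30364; balance=231445-30364=201081
35. interest=⌊201081·131/10000⌋=2634; principal=33395-2634=30761; balance=201081-30761=170320
36. interest=⌊170320·131/10000⌋=2231; principal=33395-2231=31164; balance=170320-31164=139156
37. interest=⌊139156·131/10000⌋=1822; principal=33395-1822=31573; balance=139156-31573=107583
38. interest=⌊107583·131/10000⌋=1409; principal=33395-1409=31986; balance=107583-31986=75597
39. interest=⌊75597·131/10000⌋=990; principal=33395-990=32405; balance=75597-32405=43192
40. interest=⌊43192·131/10000⌋=565; principal=33395-565=32830; balance=43192-32830=10362
41. interest=⌊10362·131/10000⌋=135; principal=min(33395-135,10362)=10362; balance=10362-10362=0

1 13633 19762 1020981
2 13374 20021 1000960
3 13112 20283 980677
4 12846 20549 960128
5 12577 20818 939310
6 12304 21091 918219
7 12028 21367 896852
8 11748 21647 875205
9 11465 21930 853275
10 11177 22218 831057
11 10886 22509 808548
12 10591 22804 785744
13 10293 23102 762642
14 9990 23405 739237
15 9684 23711 715526
16 9373 24022 691504
17 9058 24337 667167
18 8739 24656 642511
19 8416 24979 617532
20 8089 25306 592226
21 7758 25637 566589
22 7422 25973 540616
23 7082 26313 514303
24 6737 26658 487645
25 6388 27007 460638
26 6034 27361 433277
27 5675 27720 405557
28 5312 28083 377474
29 4944 28451 349023
30 4572 28823 320200
31 4194 29201 290999
32 3812 29583 261416
33 3424 29971 231445
34 3031 30364 201081
35 2634 30761 170320
36 2231 31164 139156
37 1822 31573 107583
38 1409 31986 75597
39 990 32405 43192
40 565 32830 10362
41 135 10362 0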